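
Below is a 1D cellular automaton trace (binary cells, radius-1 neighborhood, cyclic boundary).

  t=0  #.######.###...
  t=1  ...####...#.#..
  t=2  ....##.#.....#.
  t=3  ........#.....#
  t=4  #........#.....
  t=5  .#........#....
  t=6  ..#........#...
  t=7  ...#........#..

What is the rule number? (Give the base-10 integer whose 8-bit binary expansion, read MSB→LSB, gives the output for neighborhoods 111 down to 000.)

144

  ###|#  b7=1 t=0,i=3
  ##.|.  b6=0 t=0,i=7
  #.#|.  b5=0 t=0,i=1
  #..|#  b4=1 t=0,i=12
  .##|.  b3=0 t=0,i=2
  .#.|.  b2=0 t=0,i=0
  ..#|.  b1=0 t=0,i=14
  ...|.  b0=0 t=0,i=13
  bits 10010000 = 144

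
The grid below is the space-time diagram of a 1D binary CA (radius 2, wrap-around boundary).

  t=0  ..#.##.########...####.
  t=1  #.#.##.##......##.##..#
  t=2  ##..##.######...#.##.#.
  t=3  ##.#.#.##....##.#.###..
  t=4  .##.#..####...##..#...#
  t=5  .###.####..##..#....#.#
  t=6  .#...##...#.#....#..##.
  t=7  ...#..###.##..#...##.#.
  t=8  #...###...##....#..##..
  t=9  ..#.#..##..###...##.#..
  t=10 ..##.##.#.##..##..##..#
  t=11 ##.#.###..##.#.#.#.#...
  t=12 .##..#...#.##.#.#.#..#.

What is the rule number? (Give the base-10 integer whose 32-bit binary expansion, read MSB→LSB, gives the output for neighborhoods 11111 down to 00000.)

  #####|.  b31=0 t=0,i=9
  ####.|.  b30=0 t=0,i=13
  ###.#|.  b29=0 t=5,i=3
  ###..|.  b28=0 t=0,i=14
  ##.##|.  b27=0 t=0,i=6
  ##.#.|#  b26=1 t=1,i=1
  ##..#|.  b25=0 t=1,i=20
  ##...|#  b24=1 t=0,i=15
  #.###|#  b23=1 t=0,i=7
  #.##.|#  b22=1 t=0,i=4
  #.#.#|.  b21=0 t=1,i=2
  #.#..|.  b20=0 t=4,i=4
  #..##|#  b19=1 t=1,i=21
  #..#.|.  b18=0 t=4,i=17
  #...#|#  b17=1 t=0,i=0
  #....|#  b16=1 t=1,i=10
  .####|#  b15=1 t=0,i=8
  .###.|.  b14=0 t=3,i=19
  .##.#|#  b13=1 t=0,i=5
  .##..|#  b12=1 t=1,i=8
  .#.##|.  b11=0 t=0,i=3
  .#.#.|#  b10=1 t=3,i=4
  .#..#|#  b9=1 t=4,i=5
  .#...|.  b8=0 t=4,i=19
  ..###|#  b7=1 t=0,i=18
  ..##.|.  b6=0 t=1,i=15
  ..#.#|#  b5=1 t=0,i=2
  ..#..|.  b4=0 t=4,i=18
  ...##|.  b3=0 t=0,i=17
  ...#.|.  b2=0 t=0,i=1
  ....#|.  b1=0 t=1,i=13
  .....|#  b0=1 t=1,i=11
  bits 00000101110010111011011010100001 = 97236641

97236641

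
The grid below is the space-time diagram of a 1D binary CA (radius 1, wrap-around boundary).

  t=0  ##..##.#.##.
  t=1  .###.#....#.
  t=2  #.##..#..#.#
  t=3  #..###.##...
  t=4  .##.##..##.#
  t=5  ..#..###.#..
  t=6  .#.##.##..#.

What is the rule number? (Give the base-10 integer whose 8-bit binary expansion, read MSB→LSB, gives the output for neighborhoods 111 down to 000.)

210

  ### -> #   bit 7 = 1  t=1,i=2
  ##. -> #   bit 6 = 1  t=0,i=1
  #.# -> .   bit 5 = 0  t=0,i=6
  #.. -> #   bit 4 = 1  t=0,i=2
  .## -> .   bit 3 = 0  t=0,i=0
  .#. -> .   bit 2 = 0  t=0,i=7
  ..# -> #   bit 1 = 1  t=0,i=3
  ... -> .   bit 0 = 0  t=1,i=7
  bits 11010010 = 210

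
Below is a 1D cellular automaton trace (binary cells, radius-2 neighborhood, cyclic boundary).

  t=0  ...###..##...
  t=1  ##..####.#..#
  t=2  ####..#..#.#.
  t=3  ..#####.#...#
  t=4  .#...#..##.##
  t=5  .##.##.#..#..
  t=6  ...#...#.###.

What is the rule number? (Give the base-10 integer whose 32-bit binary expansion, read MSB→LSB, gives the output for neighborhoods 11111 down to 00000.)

1511807255

  [31] ##### => .  t=3,i=4
  [30] ####. => #  t=1,i=6
  [29] ###.# => .  t=1,i=7
  [28] ###.. => #  t=0,i=5
  [27] ##.## => #  t=4,i=10
  [26] ##.#. => .  t=1,i=8
  [25] ##..# => #  t=0,i=6
  [24] ##... => .  t=0,i=10
  [23] #.### => .  t=2,i=0
  [22] #.##. => .  t=4,i=11
  [21] #.#.# => .  t=2,i=11
  [20] #.#.. => #  t=1,i=9
  [19] #..## => #  t=0,i=7
  [18] #..#. => #  t=2,i=5
  [17] #...# => .  t=3,i=10
  [16] #.... => .  t=0,i=11
  [15] .#### => .  t=1,i=5
  [14] .###. => #  t=0,i=4
  [13] .##.# => .  t=4,i=9
  [12] .##.. => #  t=0,i=9
  [11] .#.## => #  t=2,i=12
  [10] .#.#. => .  t=2,i=10
  [9] .#..# => .  t=1,i=10
  [8] .#... => #  t=3,i=9
  [7] ..### => .  t=0,i=3
  [6] ..##. => .  t=0,i=8
  [5] ..#.# => .  t=2,i=9
  [4] ..#.. => #  t=2,i=6
  [3] ...## => .  t=0,i=2
  [2] ...#. => #  t=3,i=11
  [1] ....# => #  t=0,i=1
  [0] ..... => #  t=0,i=0
  bits 01011010000111000101100100010111 = 1511807255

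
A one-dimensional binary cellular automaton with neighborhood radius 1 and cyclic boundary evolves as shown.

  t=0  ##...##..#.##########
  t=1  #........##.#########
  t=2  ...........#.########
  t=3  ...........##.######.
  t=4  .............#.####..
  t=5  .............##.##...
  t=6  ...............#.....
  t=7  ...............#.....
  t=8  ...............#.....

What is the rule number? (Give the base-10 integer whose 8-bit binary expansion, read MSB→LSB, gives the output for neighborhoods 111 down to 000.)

  ### -> #   bit 7 = 1  t=0,i=0
  ##. -> .   bit 6 = 0  t=0,i=1
  #.# -> #   bit 5 = 1  t=0,i=10
  #.. -> .   bit 4 = 0  t=0,i=2
  .## -> .   bit 3 = 0  t=0,i=5
  .#. -> #   bit 2 = 1  t=0,i=9
  ..# -> .   bit 1 = 0  t=0,i=4
  ... -> .   bit 0 = 0  t=0,i=3
  bits 10100100 = 164

164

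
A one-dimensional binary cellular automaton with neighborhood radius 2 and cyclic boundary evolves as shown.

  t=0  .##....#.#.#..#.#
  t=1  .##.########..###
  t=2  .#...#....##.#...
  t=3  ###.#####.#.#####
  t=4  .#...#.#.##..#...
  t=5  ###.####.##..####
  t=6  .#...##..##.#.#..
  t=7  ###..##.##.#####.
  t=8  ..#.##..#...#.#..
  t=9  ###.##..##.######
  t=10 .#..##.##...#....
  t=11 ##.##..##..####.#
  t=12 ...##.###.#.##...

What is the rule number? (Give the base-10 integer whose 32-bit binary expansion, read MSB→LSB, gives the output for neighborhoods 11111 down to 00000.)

1417254262

  [31] ##### => .  t=1,i=6
  [30] ####. => #  t=1,i=10
  [29] ###.# => .  t=1,i=16
  [28] ###.. => #  t=1,i=11
  [27] ##.## => .  t=1,i=0
  [26] ##.#. => #  t=2,i=12
  [25] ##..# => .  t=1,i=12
  [24] ##... => .  t=0,i=3
  [23] #.### => .  t=1,i=4
  [22] #.##. => #  t=0,i=1
  [21] #.#.# => #  t=0,i=9
  [20] #.#.. => #  t=0,i=11
  [19] #..## => #  t=1,i=13
  [18] #..#. => .  t=0,i=13
  [17] #...# => .  t=2,i=3
  [16] #.... => #  t=0,i=4
  [15] .#### => #  t=1,i=5
  [14] .###. => .  t=1,i=15
  [13] .##.# => .  t=1,i=2
  [12] .##.. => #  t=0,i=2
  [11] .#.## => .  t=0,i=0
  [10] .#.#. => #  t=0,i=8
  [9] .#..# => .  t=0,i=12
  [8] .#... => #  t=2,i=2
  [7] ..### => .  t=1,i=14
  [6] ..##. => #  t=2,i=10
  [5] ..#.# => #  t=0,i=7
  [4] ..#.. => #  t=2,i=1
  [3] ...## => .  t=2,i=9
  [2] ...#. => #  t=0,i=6
  [1] ....# => #  t=0,i=5
  [0] ..... => .  t=10,i=15
  bits 01010100011110011001010101110110 = 1417254262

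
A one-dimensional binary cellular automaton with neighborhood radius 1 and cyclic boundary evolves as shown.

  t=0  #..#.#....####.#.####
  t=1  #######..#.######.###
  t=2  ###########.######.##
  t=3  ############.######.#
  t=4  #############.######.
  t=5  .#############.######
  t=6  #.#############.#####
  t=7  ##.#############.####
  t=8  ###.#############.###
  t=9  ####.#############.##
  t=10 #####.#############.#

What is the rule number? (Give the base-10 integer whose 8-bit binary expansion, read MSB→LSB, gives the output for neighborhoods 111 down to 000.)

246

  nb ###: next=#  (t=0,i=11, bit7=1)
  nb ##.: next=#  (t=0,i=0, bit6=1)
  nb #.#: next=#  (t=0,i=4, bit5=1)
  nb #..: next=#  (t=0,i=1, bit4=1)
  nb .##: next=.  (t=0,i=10, bit3=0)
  nb .#.: next=#  (t=0,i=3, bit2=1)
  nb ..#: next=#  (t=0,i=2, bit1=1)
  nb ...: next=.  (t=0,i=7, bit0=0)
  bits 11110110 = 246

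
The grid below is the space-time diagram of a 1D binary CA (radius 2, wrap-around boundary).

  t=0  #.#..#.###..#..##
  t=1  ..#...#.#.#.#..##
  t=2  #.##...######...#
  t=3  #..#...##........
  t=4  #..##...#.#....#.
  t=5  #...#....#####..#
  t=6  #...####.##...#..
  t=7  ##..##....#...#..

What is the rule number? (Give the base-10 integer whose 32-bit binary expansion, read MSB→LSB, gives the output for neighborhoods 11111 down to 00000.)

36830610

  ##### -> .   bit 31 = 0  t=2,i=9
  ####. -> .   bit 30 = 0  t=2,i=11
  ###.# -> .   bit 29 = 0  t=0,i=0
  ###.. -> .   bit 28 = 0  t=0,i=9
  ##.## -> .   bit 27 = 0  t=2,i=1
  ##.#. -> .   bit 26 = 0  t=0,i=1
  ##..# -> #   bit 25 = 1  t=0,i=10
  ##... -> .   bit 24 = 0  t=2,i=4
  #.### -> .   bit 23 = 0  t=0,i=7
  #.##. -> .   bit 22 = 0  t=2,i=2
  #.#.# -> #   bit 21 = 1  t=1,i=8
  #.#.. -> #   bit 20 = 1  t=0,i=2
  #..## -> .   bit 19 = 0  t=0,i=14
  #..#. -> .   bit 18 = 0  t=0,i=4
  #...# -> .   bit 17 = 0  t=1,i=4
  #.... -> #   bit 16 = 1  t=3,i=10
  .#### -> #   bit 15 = 1  t=2,i=8
  .###. -> #   bit 14 = 1  t=0,i=8
  .##.# -> #   bit 13 = 1  t=2,i=0
  .##.. -> #   bit 12 = 1  t=1,i=16
  .#.## -> #   bit 11 = 1  t=0,i=6
  .#.#. -> #   bit 10 = 1  t=1,i=7
  .#..# -> .   bit 9 = 0  t=0,i=3
  .#... -> #   bit 8 = 1  t=1,i=3
  ..### -> #   bit 7 = 1  t=0,i=15
  ..##. -> .   bit 6 = 0  t=1,i=15
  ..#.# -> .   bit 5 = 0  t=0,i=5
  ..#.. -> #   bit 4 = 1  t=0,i=12
  ...## -> .   bit 3 = 0  t=2,i=6
  ...#. -> .   bit 2 = 0  t=1,i=5
  ....# -> #   bit 1 = 1  t=3,i=15
  ..... -> .   bit 0 = 0  t=3,i=11
  bits 00000010001100011111110110010010 = 36830610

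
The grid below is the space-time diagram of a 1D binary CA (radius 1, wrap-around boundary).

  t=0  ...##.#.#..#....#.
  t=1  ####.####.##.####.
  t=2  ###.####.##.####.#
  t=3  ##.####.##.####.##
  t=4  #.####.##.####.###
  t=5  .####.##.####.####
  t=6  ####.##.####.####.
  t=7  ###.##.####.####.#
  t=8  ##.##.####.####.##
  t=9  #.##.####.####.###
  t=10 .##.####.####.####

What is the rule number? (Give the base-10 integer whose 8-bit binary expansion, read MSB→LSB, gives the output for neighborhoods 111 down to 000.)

  ###|#  b7=1 t=1,i=1
  ##.|.  b6=0 t=0,i=4
  #.#|#  b5=1 t=0,i=5
  #..|.  b4=0 t=0,i=9
  .##|#  b3=1 t=0,i=3
  .#.|#  b2=1 t=0,i=6
  ..#|#  b1=1 t=0,i=2
  ...|#  b0=1 t=0,i=0
  bits 10101111 = 175

175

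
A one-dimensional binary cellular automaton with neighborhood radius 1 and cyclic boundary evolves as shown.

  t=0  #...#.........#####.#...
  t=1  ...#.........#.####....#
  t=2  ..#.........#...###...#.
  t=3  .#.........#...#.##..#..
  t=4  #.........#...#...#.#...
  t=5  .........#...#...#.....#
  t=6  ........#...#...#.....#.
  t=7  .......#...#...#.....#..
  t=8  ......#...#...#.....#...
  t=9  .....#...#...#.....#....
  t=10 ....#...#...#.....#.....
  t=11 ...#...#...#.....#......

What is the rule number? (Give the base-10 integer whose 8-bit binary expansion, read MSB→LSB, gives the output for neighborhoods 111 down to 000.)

  [7] ### => #  t=0,i=15
  [6] ##. => #  t=0,i=18
  [5] #.# => .  t=0,i=19
  [4] #.. => .  t=0,i=1
  [3] .## => .  t=0,i=14
  [2] .#. => .  t=0,i=0
  [1] ..# => #  t=0,i=3
  [0] ... => .  t=0,i=2
  bits 11000010 = 194

194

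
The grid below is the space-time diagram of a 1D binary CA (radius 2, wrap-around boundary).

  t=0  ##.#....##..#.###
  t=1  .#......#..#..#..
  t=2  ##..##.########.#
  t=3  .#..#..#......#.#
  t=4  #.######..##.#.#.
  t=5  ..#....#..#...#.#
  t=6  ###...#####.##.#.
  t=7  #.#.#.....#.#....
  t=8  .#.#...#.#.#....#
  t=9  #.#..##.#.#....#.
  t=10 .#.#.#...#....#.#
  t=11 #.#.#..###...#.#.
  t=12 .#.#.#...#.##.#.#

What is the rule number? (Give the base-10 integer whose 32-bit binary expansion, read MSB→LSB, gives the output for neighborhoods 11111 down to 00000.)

  #####|.  b31=0 t=0,i=16
  ####.|.  b30=0 t=0,i=0
  ###.#|#  b29=1 t=0,i=1
  ###..|#  b28=1 t=2,i=1
  ##.##|.  b27=0 t=2,i=6
  ##.#.|.  b26=0 t=0,i=2
  ##..#|.  b25=0 t=0,i=10
  ##...|.  b24=0 t=6,i=3
  #.###|#  b23=1 t=0,i=14
  #.##.|#  b22=1 t=6,i=12
  #.#.#|.  b21=0 t=3,i=16
  #.#..|.  b20=0 t=0,i=3
  #..##|.  b19=0 t=2,i=3
  #..#.|#  b18=1 t=0,i=11
  #...#|#  b17=1 t=1,i=16
  #....|.  b16=0 t=0,i=5
  .####|.  b15=0 t=0,i=15
  .###.|.  b14=0 t=2,i=0
  .##.#|.  b13=0 t=2,i=5
  .##..|.  b12=0 t=0,i=9
  .#.##|.  b11=0 t=0,i=13
  .#.#.|#  b10=1 t=3,i=0
  .#..#|#  b9=1 t=1,i=9
  .#...|.  b8=0 t=0,i=4
  ..###|.  b7=0 t=6,i=6
  ..##.|#  b6=1 t=0,i=8
  ..#.#|.  b5=0 t=0,i=12
  ..#..|#  b4=1 t=1,i=1
  ...##|.  b3=0 t=0,i=7
  ...#.|#  b2=1 t=1,i=0
  ....#|.  b1=0 t=0,i=6
  .....|#  b0=1 t=1,i=4
  bits 00110000110001100000011001010101 = 818284117

818284117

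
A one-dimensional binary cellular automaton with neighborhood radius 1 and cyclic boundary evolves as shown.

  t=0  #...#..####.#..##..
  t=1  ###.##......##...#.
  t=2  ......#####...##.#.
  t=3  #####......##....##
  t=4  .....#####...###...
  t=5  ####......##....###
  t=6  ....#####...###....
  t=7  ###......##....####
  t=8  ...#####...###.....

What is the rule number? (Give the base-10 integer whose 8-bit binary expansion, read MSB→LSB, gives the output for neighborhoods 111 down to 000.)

  [7] ### => .  t=0,i=8
  [6] ##. => .  t=0,i=10
  [5] #.# => .  t=0,i=11
  [4] #.. => #  t=0,i=1
  [3] .## => .  t=0,i=7
  [2] .#. => #  t=0,i=0
  [1] ..# => .  t=0,i=3
  [0] ... => #  t=0,i=2
  bits 00010101 = 21

21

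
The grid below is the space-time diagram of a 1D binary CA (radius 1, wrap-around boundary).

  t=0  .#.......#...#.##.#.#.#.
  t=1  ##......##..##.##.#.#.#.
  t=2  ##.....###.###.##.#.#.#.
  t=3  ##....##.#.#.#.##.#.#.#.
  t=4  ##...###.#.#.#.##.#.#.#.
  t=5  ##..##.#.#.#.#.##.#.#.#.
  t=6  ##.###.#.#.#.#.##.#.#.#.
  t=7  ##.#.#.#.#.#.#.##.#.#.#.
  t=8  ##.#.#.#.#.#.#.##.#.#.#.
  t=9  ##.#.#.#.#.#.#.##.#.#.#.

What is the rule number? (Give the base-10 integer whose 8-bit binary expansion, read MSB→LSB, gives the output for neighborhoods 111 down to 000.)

78

  ### -> .   bit 7 = 0  t=2,i=8
  ##. -> #   bit 6 = 1  t=0,i=16
  #.# -> .   bit 5 = 0  t=0,i=14
  #.. -> .   bit 4 = 0  t=0,i=2
  .## -> #   bit 3 = 1  t=0,i=15
  .#. -> #   bit 2 = 1  t=0,i=1
  ..# -> #   bit 1 = 1  t=0,i=0
  ... -> .   bit 0 = 0  t=0,i=3
  bits 01001110 = 78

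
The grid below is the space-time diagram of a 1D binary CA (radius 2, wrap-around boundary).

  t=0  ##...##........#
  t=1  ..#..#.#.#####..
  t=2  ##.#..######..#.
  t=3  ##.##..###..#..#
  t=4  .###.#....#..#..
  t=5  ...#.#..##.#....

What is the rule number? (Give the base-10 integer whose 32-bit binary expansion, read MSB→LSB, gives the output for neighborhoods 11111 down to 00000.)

  nb #####: next=#  (t=1,i=11, bit31=1)
  nb ####.: next=.  (t=1,i=12, bit30=0)
  nb ###.#: next=#  (t=3,i=1, bit29=1)
  nb ###..: next=.  (t=0,i=1, bit28=0)
  nb ##.##: next=#  (t=3,i=2, bit27=1)
  nb ##.#.: next=.  (t=2,i=2, bit26=0)
  nb ##..#: next=#  (t=2,i=12, bit25=1)
  nb ##...: next=#  (t=0,i=2, bit24=1)
  nb #.###: next=#  (t=1,i=9, bit23=1)
  nb #.##.: next=#  (t=2,i=0, bit22=1)
  nb #.#.#: next=#  (t=1,i=7, bit21=1)
  nb #.#..: next=#  (t=2,i=3, bit20=1)
  nb #..##: next=.  (t=2,i=5, bit19=0)
  nb #..#.: next=.  (t=1,i=4, bit18=0)
  nb #...#: next=.  (t=0,i=3, bit17=0)
  nb #....: next=.  (t=0,i=8, bit16=0)
  nb .####: next=#  (t=1,i=10, bit15=1)
  nb .###.: next=.  (t=0,i=0, bit14=0)
  nb .##.#: next=#  (t=2,i=1, bit13=1)
  nb .##..: next=.  (t=0,i=6, bit12=0)
  nb .#.##: next=#  (t=1,i=8, bit11=1)
  nb .#.#.: next=#  (t=1,i=6, bit10=1)
  nb .#..#: next=#  (t=1,i=3, bit9=1)
  nb .#...: next=.  (t=4,i=6, bit8=0)
  nb ..###: next=.  (t=0,i=15, bit7=0)
  nb ..##.: next=#  (t=0,i=5, bit6=1)
  nb ..#.#: next=.  (t=1,i=5, bit5=0)
  nb ..#..: next=.  (t=1,i=2, bit4=0)
  nb ...##: next=.  (t=0,i=4, bit3=0)
  nb ...#.: next=#  (t=1,i=1, bit2=1)
  nb ....#: next=#  (t=0,i=13, bit1=1)
  nb .....: next=#  (t=0,i=9, bit0=1)
  bits 10101011111100001010111001000111 = 2884677191

2884677191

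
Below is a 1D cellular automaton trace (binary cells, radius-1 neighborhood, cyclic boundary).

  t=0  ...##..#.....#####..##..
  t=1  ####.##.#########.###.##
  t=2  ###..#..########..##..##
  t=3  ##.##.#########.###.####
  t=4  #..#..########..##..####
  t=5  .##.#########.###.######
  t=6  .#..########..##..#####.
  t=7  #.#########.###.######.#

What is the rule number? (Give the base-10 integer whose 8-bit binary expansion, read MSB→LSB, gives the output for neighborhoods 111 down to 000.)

155

  nb ###: next=#  (t=0,i=14, bit7=1)
  nb ##.: next=.  (t=0,i=4, bit6=0)
  nb #.#: next=.  (t=1,i=4, bit5=0)
  nb #..: next=#  (t=0,i=5, bit4=1)
  nb .##: next=#  (t=0,i=3, bit3=1)
  nb .#.: next=.  (t=0,i=7, bit2=0)
  nb ..#: next=#  (t=0,i=2, bit1=1)
  nb ...: next=#  (t=0,i=0, bit0=1)
  bits 10011011 = 155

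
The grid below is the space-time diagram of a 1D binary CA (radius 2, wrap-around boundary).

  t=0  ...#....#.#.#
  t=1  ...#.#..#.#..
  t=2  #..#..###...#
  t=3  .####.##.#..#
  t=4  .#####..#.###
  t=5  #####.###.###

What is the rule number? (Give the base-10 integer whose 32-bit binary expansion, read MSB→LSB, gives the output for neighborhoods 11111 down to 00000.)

4020617969

  [31] ##### => #  t=4,i=3
  [30] ####. => #  t=3,i=3
  [29] ###.# => #  t=3,i=4
  [28] ###.. => .  t=2,i=8
  [27] ##.## => #  t=3,i=5
  [26] ##.#. => #  t=3,i=8
  [25] ##..# => #  t=2,i=1
  [24] ##... => #  t=2,i=9
  [23] #.### => #  t=3,i=1
  [22] #.##. => .  t=3,i=6
  [21] #.#.# => #  t=0,i=10
  [20] #.#.. => .  t=0,i=12
  [19] #..## => .  t=2,i=5
  [18] #..#. => #  t=1,i=7
  [17] #...# => .  t=0,i=1
  [16] #.... => #  t=0,i=5
  [15] .#### => #  t=3,i=2
  [14] .###. => #  t=2,i=7
  [13] .##.# => .  t=3,i=7
  [12] .##.. => .  t=2,i=0
  [11] .#.## => .  t=3,i=0
  [10] .#.#. => .  t=0,i=9
  [9] .#..# => #  t=1,i=6
  [8] .#... => .  t=0,i=0
  [7] ..### => #  t=2,i=6
  [6] ..##. => #  t=2,i=12
  [5] ..#.# => #  t=0,i=8
  [4] ..#.. => #  t=0,i=3
  [3] ...## => .  t=2,i=11
  [2] ...#. => .  t=0,i=2
  [1] ....# => .  t=0,i=6
  [0] ..... => #  t=1,i=0
  bits 11101111101001011100001011110001 = 4020617969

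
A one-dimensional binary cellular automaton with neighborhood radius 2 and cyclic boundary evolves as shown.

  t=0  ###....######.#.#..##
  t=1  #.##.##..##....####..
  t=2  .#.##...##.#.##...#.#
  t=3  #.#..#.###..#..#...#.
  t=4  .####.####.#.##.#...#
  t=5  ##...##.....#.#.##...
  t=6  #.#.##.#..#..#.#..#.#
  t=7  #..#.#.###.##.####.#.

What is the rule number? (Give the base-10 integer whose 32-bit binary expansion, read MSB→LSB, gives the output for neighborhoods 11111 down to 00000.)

2577166154

  ##### -> #   bit 31 = 1  t=0,i=0
  ####. -> .   bit 30 = 0  t=0,i=1
  ###.# -> .   bit 29 = 0  t=0,i=12
  ###.. -> #   bit 28 = 1  t=0,i=2
  ##.## -> #   bit 27 = 1  t=1,i=4
  ##.#. -> .   bit 26 = 0  t=0,i=13
  ##..# -> .   bit 25 = 0  t=1,i=7
  ##... -> #   bit 24 = 1  t=0,i=3
  #.### -> #   bit 23 = 1  t=3,i=7
  #.##. -> .   bit 22 = 0  t=1,i=2
  #.#.# -> .   bit 21 = 0  t=0,i=14
  #.#.. -> #   bit 20 = 1  t=0,i=16
  #..## -> #   bit 19 = 1  t=0,i=18
  #..#. -> #   bit 18 = 1  t=1,i=20
  #...# -> .   bit 17 = 0  t=2,i=6
  #.... -> .   bit 16 = 0  t=0,i=4
  .#### -> .   bit 15 = 0  t=0,i=8
  .###. -> #   bit 14 = 1  t=3,i=8
  .##.# -> #   bit 13 = 1  t=1,i=3
  .##.. -> .   bit 12 = 0  t=1,i=6
  .#.## -> #   bit 11 = 1  t=1,i=1
  .#.#. -> #   bit 10 = 1  t=0,i=15
  .#..# -> #   bit 9 = 1  t=0,i=17
  .#... -> #   bit 8 = 1  t=3,i=16
  ..### -> .   bit 7 = 0  t=0,i=7
  ..##. -> #   bit 6 = 1  t=1,i=9
  ..#.# -> .   bit 5 = 0  t=1,i=0
  ..#.. -> .   bit 4 = 0  t=3,i=12
  ...## -> #   bit 3 = 1  t=0,i=6
  ...#. -> .   bit 2 = 0  t=2,i=17
  ....# -> #   bit 1 = 1  t=0,i=5
  ..... -> .   bit 0 = 0  t=5,i=9
  bits 10011001100111000110111101001010 = 2577166154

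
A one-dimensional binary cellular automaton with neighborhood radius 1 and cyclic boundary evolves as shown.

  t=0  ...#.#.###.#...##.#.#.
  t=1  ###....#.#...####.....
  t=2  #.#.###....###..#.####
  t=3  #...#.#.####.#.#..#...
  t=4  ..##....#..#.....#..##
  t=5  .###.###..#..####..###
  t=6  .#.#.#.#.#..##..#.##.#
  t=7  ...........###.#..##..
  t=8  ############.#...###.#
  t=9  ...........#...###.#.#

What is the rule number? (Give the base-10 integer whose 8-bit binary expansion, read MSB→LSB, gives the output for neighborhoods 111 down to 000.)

  ### -> .   bit 7 = 0  t=0,i=8
  ##. -> #   bit 6 = 1  t=0,i=9
  #.# -> .   bit 5 = 0  t=0,i=4
  #.. -> .   bit 4 = 0  t=0,i=12
  .## -> #   bit 3 = 1  t=0,i=7
  .#. -> .   bit 2 = 0  t=0,i=3
  ..# -> #   bit 1 = 1  t=0,i=2
  ... -> #   bit 0 = 1  t=0,i=0
  bits 01001011 = 75

75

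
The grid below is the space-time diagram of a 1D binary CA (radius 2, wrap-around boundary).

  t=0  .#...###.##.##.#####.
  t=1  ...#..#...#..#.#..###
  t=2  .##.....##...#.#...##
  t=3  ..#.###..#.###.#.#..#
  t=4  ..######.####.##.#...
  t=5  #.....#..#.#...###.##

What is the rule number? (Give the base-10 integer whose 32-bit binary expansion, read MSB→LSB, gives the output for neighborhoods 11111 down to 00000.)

  ##### -> .   bit 31 = 0  t=0,i=17
  ####. -> #   bit 30 = 1  t=0,i=18
  ###.# -> .   bit 29 = 0  t=0,i=7
  ###.. -> #   bit 28 = 1  t=0,i=19
  ##.## -> .   bit 27 = 0  t=0,i=8
  ##.#. -> #   bit 26 = 1  t=3,i=14
  ##..# -> #   bit 25 = 1  t=0,i=20
  ##... -> .   bit 24 = 0  t=1,i=0
  #.### -> #   bit 23 = 1  t=0,i=15
  #.##. -> .   bit 22 = 0  t=0,i=9
  #.#.# -> #   bit 21 = 1  t=3,i=15
  #.#.. -> #   bit 20 = 1  t=1,i=15
  #..## -> .   bit 19 = 0  t=1,i=17
  #..#. -> .   bit 18 = 0  t=0,i=0
  #...# -> #   bit 17 = 1  t=0,i=3
  #.... -> #   bit 16 = 1  t=2,i=4
  .#### -> .   bit 15 = 0  t=0,i=16
  .###. -> #   bit 14 = 1  t=0,i=6
  .##.# -> #   bit 13 = 1  t=0,i=10
  .##.. -> #   bit 12 = 1  t=2,i=2
  .#.## -> #   bit 11 = 1  t=3,i=3
  .#.#. -> .   bit 10 = 0  t=1,i=14
  .#..# -> .   bit 9 = 0  t=1,i=4
  .#... -> .   bit 8 = 0  t=0,i=2
  ..### -> .   bit 7 = 0  t=0,i=5
  ..##. -> .   bit 6 = 0  t=2,i=8
  ..#.# -> #   bit 5 = 1  t=1,i=13
  ..#.. -> .   bit 4 = 0  t=0,i=1
  ...## -> .   bit 3 = 0  t=0,i=4
  ...#. -> #   bit 2 = 1  t=1,i=2
  ....# -> #   bit 1 = 1  t=2,i=6
  ..... -> #   bit 0 = 1  t=2,i=5
  bits 01010110101100110111100000100111 = 1454602279

1454602279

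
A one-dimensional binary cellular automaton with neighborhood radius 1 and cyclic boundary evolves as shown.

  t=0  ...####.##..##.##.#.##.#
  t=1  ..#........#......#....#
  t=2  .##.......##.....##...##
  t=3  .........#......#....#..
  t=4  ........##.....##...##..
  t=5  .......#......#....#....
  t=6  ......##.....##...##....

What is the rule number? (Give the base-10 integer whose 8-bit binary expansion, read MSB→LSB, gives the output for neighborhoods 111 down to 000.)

  nb ###: next=.  (t=0,i=4, bit7=0)
  nb ##.: next=.  (t=0,i=6, bit6=0)
  nb #.#: next=.  (t=0,i=7, bit5=0)
  nb #..: next=.  (t=0,i=0, bit4=0)
  nb .##: next=.  (t=0,i=3, bit3=0)
  nb .#.: next=#  (t=0,i=18, bit2=1)
  nb ..#: next=#  (t=0,i=2, bit1=1)
  nb ...: next=.  (t=0,i=1, bit0=0)
  bits 00000110 = 6

6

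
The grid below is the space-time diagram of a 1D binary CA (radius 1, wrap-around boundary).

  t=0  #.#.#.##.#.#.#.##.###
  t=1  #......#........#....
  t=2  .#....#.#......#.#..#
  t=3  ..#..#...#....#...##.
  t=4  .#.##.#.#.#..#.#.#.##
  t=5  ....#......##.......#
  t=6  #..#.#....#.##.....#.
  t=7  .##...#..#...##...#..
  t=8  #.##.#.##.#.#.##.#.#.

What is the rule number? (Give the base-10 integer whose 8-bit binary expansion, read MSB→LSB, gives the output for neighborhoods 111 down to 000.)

  [7] ### => .  t=0,i=19
  [6] ##. => #  t=0,i=0
  [5] #.# => .  t=0,i=1
  [4] #.. => #  t=1,i=1
  [3] .## => .  t=0,i=6
  [2] .#. => .  t=0,i=2
  [1] ..# => #  t=1,i=6
  [0] ... => .  t=1,i=2
  bits 01010010 = 82

82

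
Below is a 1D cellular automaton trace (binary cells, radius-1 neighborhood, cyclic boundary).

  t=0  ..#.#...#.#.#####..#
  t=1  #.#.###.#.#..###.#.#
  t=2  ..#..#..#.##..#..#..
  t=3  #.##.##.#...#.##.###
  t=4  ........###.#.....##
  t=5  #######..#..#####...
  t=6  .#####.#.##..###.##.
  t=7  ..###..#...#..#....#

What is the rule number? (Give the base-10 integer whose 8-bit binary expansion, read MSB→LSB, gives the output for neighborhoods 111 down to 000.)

  ###|#  b7=1 t=0,i=13
  ##.|.  b6=0 t=0,i=16
  #.#|.  b5=0 t=0,i=3
  #..|#  b4=1 t=0,i=0
  .##|.  b3=0 t=0,i=12
  .#.|#  b2=1 t=0,i=2
  ..#|.  b1=0 t=0,i=1
  ...|#  b0=1 t=0,i=6
  bits 10010101 = 149

149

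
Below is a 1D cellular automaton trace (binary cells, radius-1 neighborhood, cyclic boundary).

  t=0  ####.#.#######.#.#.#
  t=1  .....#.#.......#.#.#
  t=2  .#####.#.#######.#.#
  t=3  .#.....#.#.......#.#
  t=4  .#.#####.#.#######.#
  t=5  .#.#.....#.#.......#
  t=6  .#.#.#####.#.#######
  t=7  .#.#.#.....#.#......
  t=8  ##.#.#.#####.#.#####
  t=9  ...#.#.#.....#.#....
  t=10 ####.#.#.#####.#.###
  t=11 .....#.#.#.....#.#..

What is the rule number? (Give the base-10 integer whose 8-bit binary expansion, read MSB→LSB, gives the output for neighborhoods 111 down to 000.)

  nb ###: next=.  (t=0,i=0, bit7=0)
  nb ##.: next=.  (t=0,i=3, bit6=0)
  nb #.#: next=.  (t=0,i=4, bit5=0)
  nb #..: next=.  (t=1,i=0, bit4=0)
  nb .##: next=#  (t=0,i=7, bit3=1)
  nb .#.: next=#  (t=0,i=5, bit2=1)
  nb ..#: next=#  (t=1,i=4, bit1=1)
  nb ...: next=#  (t=1,i=1, bit0=1)
  bits 00001111 = 15

15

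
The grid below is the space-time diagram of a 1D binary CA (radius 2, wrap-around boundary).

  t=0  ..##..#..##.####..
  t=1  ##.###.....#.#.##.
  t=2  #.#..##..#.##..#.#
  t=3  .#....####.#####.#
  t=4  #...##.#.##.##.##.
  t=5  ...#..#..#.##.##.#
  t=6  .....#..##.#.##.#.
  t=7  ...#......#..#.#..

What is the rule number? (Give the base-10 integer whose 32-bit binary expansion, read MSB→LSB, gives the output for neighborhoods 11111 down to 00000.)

3208942634

  #####|#  b31=1 t=3,i=13
  ####.|.  b30=0 t=0,i=14
  ###.#|#  b29=1 t=3,i=9
  ###..|#  b28=1 t=0,i=15
  ##.##|#  b27=1 t=0,i=11
  ##.#.|#  b26=1 t=2,i=1
  ##..#|#  b25=1 t=0,i=4
  ##...|#  b24=1 t=0,i=16
  #.###|.  b23=0 t=0,i=12
  #.##.|#  b22=1 t=1,i=0
  #.#.#|.  b21=0 t=1,i=13
  #.#..|.  b20=0 t=2,i=2
  #..##|.  b19=0 t=0,i=8
  #..#.|#  b18=1 t=0,i=5
  #...#|.  b17=0 t=4,i=2
  #....|.  b16=0 t=0,i=17
  .####|#  b15=1 t=0,i=13
  .###.|.  b14=0 t=1,i=4
  .##.#|.  b13=0 t=0,i=10
  .##..|#  b12=1 t=0,i=3
  .#.##|.  b11=0 t=1,i=14
  .#.#.|#  b10=1 t=1,i=12
  .#..#|.  b9=0 t=0,i=7
  .#...|.  b8=0 t=3,i=2
  ..###|.  b7=0 t=3,i=6
  ..##.|.  b6=0 t=0,i=2
  ..#.#|#  b5=1 t=1,i=11
  ..#..|.  b4=0 t=0,i=6
  ...##|#  b3=1 t=0,i=1
  ...#.|.  b2=0 t=1,i=10
  ....#|#  b1=1 t=0,i=0
  .....|.  b0=0 t=1,i=8
  bits 10111111010001001001010000101010 = 3208942634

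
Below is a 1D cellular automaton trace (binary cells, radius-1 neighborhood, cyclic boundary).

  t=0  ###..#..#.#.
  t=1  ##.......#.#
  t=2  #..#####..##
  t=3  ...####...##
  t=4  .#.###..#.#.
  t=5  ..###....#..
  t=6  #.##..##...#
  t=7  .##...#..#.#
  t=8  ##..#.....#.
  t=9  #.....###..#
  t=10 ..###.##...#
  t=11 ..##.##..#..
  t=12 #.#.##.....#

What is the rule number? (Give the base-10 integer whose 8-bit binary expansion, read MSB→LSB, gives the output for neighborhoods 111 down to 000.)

  [7] ### => #  t=0,i=1
  [6] ##. => .  t=0,i=2
  [5] #.# => #  t=0,i=9
  [4] #.. => .  t=0,i=3
  [3] .## => #  t=0,i=0
  [2] .#. => .  t=0,i=5
  [1] ..# => .  t=0,i=4
  [0] ... => #  t=1,i=3
  bits 10101001 = 169

169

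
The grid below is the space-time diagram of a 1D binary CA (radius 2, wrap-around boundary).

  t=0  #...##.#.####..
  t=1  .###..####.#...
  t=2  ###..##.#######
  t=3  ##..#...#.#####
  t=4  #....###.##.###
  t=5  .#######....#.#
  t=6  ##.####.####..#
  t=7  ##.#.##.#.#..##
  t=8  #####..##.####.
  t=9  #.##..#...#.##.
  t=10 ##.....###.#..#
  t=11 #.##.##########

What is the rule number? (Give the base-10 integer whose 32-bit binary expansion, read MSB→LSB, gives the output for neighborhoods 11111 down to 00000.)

  #####|#  b31=1 t=2,i=0
  ####.|#  b30=1 t=0,i=11
  ###.#|#  b29=1 t=1,i=9
  ###..|.  b28=0 t=0,i=12
  ##.##|.  b27=0 t=2,i=7
  ##.#.|#  b26=1 t=0,i=6
  ##..#|.  b25=0 t=0,i=13
  ##...|#  b24=1 t=4,i=1
  #.###|#  b23=1 t=0,i=9
  #.##.|.  b22=0 t=4,i=9
  #.#.#|#  b21=1 t=0,i=7
  #.#..|#  b20=1 t=1,i=11
  #..##|#  b19=1 t=1,i=5
  #..#.|.  b18=0 t=0,i=14
  #...#|#  b17=1 t=0,i=2
  #....|#  b16=1 t=1,i=13
  .####|.  b15=0 t=0,i=10
  .###.|#  b14=1 t=1,i=2
  .##.#|.  b13=0 t=0,i=5
  .##..|.  b12=0 t=9,i=3
  .#.##|#  b11=1 t=0,i=8
  .#.#.|.  b10=0 t=5,i=13
  .#..#|#  b9=1 t=7,i=11
  .#...|#  b8=1 t=0,i=1
  ..###|#  b7=1 t=1,i=1
  ..##.|.  b6=0 t=0,i=4
  ..#.#|.  b5=0 t=3,i=8
  ..#..|.  b4=0 t=0,i=0
  ...##|#  b3=1 t=0,i=3
  ...#.|#  b2=1 t=3,i=7
  ....#|#  b1=1 t=1,i=14
  .....|.  b0=0 t=10,i=4
  bits 11100101101110110100101110001110 = 3854257038

3854257038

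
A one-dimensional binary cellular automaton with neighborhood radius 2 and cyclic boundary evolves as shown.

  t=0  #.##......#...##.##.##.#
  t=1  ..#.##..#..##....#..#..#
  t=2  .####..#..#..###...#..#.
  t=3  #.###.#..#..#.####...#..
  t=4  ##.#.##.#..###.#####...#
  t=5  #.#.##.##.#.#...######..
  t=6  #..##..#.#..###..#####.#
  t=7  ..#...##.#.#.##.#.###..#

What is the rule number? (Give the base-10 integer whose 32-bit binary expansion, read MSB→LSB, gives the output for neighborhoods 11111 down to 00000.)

  #####|#  b31=1 t=4,i=17
  ####.|#  b30=1 t=2,i=3
  ###.#|.  b29=0 t=3,i=4
  ###..|#  b28=1 t=2,i=4
  ##.##|.  b27=0 t=0,i=1
  ##.#.|#  b26=1 t=3,i=5
  ##..#|.  b25=0 t=1,i=6
  ##...|#  b24=1 t=0,i=4
  #.###|.  b23=0 t=3,i=2
  #.##.|#  b22=1 t=0,i=2
  #.#.#|.  b21=0 t=4,i=3
  #.#..|#  b20=1 t=3,i=6
  #..##|#  b19=1 t=1,i=10
  #..#.|#  b18=1 t=1,i=1
  #...#|#  b17=1 t=0,i=12
  #....|#  b16=1 t=0,i=5
  .####|#  b15=1 t=2,i=2
  .###.|#  b14=1 t=2,i=14
  .##.#|.  b13=0 t=0,i=0
  .##..|.  b12=0 t=0,i=3
  .#.##|#  b11=1 t=1,i=3
  .#.#.|.  b10=0 t=5,i=1
  .#..#|.  b9=0 t=1,i=0
  .#...|#  b8=1 t=0,i=11
  ..###|.  b7=0 t=2,i=1
  ..##.|.  b6=0 t=0,i=14
  ..#.#|#  b5=1 t=1,i=2
  ..#..|.  b4=0 t=0,i=10
  ...##|.  b3=0 t=0,i=13
  ...#.|.  b2=0 t=0,i=9
  ....#|#  b1=1 t=0,i=8
  .....|.  b0=0 t=0,i=6
  bits 11010101010111111100100100100010 = 3579824418

3579824418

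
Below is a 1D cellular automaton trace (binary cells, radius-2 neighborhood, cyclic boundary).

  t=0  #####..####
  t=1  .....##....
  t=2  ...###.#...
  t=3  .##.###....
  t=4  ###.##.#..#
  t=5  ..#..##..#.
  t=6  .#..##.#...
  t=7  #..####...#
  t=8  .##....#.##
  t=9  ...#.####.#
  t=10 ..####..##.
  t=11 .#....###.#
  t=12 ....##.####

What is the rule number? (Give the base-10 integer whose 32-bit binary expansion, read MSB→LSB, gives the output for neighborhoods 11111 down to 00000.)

  nb #####: next=.  (t=0,i=0, bit31=0)
  nb ####.: next=.  (t=0,i=3, bit30=0)
  nb ###.#: next=#  (t=2,i=5, bit29=1)
  nb ###..: next=.  (t=0,i=4, bit28=0)
  nb ##.##: next=.  (t=3,i=3, bit27=0)
  nb ##.#.: next=#  (t=2,i=6, bit26=1)
  nb ##..#: next=#  (t=0,i=5, bit25=1)
  nb ##...: next=#  (t=1,i=7, bit24=1)
  nb #.###: next=#  (t=3,i=4, bit23=1)
  nb #.##.: next=.  (t=4,i=4, bit22=0)
  nb #.#.#: next=#  (t=11,i=10, bit21=1)
  nb #.#..: next=.  (t=2,i=7, bit20=0)
  nb #..##: next=#  (t=0,i=6, bit19=1)
  nb #..#.: next=.  (t=5,i=8, bit18=0)
  nb #...#: next=.  (t=5,i=0, bit17=0)
  nb #....: next=.  (t=1,i=8, bit16=0)
  nb .####: next=.  (t=0,i=8, bit15=0)
  nb .###.: next=#  (t=2,i=4, bit14=1)
  nb .##.#: next=#  (t=3,i=2, bit13=1)
  nb .##..: next=.  (t=1,i=6, bit12=0)
  nb .#.##: next=#  (t=8,i=8, bit11=1)
  nb .#.#.: next=.  (t=11,i=0, bit10=0)
  nb .#..#: next=.  (t=4,i=8, bit9=0)
  nb .#...: next=.  (t=2,i=8, bit8=0)
  nb ..###: next=.  (t=0,i=7, bit7=0)
  nb ..##.: next=#  (t=1,i=5, bit6=1)
  nb ..#.#: next=#  (t=8,i=7, bit5=1)
  nb ..#..: next=.  (t=5,i=2, bit4=0)
  nb ...##: next=#  (t=1,i=4, bit3=1)
  nb ...#.: next=#  (t=5,i=1, bit2=1)
  nb ....#: next=#  (t=1,i=3, bit1=1)
  nb .....: next=.  (t=1,i=0, bit0=0)
  bits 00100111101010000110100001101110 = 665348206

665348206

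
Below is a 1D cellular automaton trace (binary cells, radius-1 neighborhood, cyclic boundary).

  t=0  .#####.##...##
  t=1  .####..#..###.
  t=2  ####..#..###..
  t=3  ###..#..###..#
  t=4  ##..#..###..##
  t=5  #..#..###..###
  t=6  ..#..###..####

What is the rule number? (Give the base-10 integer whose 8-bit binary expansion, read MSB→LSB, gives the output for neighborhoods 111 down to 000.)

139

  ### -> #   bit 7 = 1  t=0,i=2
  ##. -> .   bit 6 = 0  t=0,i=5
  #.# -> .   bit 5 = 0  t=0,i=0
  #.. -> .   bit 4 = 0  t=0,i=9
  .## -> #   bit 3 = 1  t=0,i=1
  .#. -> .   bit 2 = 0  t=1,i=7
  ..# -> #   bit 1 = 1  t=0,i=11
  ... -> #   bit 0 = 1  t=0,i=10
  bits 10001011 = 139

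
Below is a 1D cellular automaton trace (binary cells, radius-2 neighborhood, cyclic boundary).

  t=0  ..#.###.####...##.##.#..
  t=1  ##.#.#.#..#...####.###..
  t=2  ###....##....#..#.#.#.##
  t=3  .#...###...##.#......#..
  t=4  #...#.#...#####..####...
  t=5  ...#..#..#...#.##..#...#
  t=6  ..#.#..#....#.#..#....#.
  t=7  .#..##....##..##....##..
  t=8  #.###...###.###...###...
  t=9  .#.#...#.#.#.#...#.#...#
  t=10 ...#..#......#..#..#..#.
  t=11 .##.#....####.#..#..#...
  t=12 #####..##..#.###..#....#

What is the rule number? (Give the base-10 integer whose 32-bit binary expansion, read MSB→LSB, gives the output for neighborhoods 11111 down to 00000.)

  [31] ##### => .  t=2,i=0
  [30] ####. => #  t=0,i=10
  [29] ###.# => .  t=0,i=6
  [28] ###.. => .  t=0,i=11
  [27] ##.## => #  t=0,i=7
  [26] ##.#. => #  t=0,i=20
  [25] ##..# => #  t=1,i=22
  [24] ##... => .  t=0,i=12
  [23] #.### => .  t=0,i=4
  [22] #.##. => .  t=0,i=18
  [21] #.#.# => .  t=1,i=3
  [20] #.#.. => #  t=0,i=21
  [19] #..## => #  t=1,i=23
  [18] #..#. => .  t=1,i=9
  [17] #...# => .  t=0,i=13
  [16] #.... => .  t=0,i=23
  [15] .#### => .  t=0,i=9
  [14] .###. => #  t=0,i=5
  [13] .##.# => #  t=0,i=16
  [12] .##.. => .  t=2,i=8
  [11] .#.## => #  t=0,i=3
  [10] .#.#. => .  t=1,i=4
  [9] .#..# => #  t=1,i=8
  [8] .#... => .  t=0,i=22
  [7] ..### => .  t=1,i=14
  [6] ..##. => #  t=0,i=15
  [5] ..#.# => .  t=0,i=2
  [4] ..#.. => .  t=1,i=10
  [3] ...## => #  t=0,i=14
  [2] ...#. => #  t=0,i=1
  [1] ....# => #  t=0,i=0
  [0] ..... => #  t=3,i=17
  bits 01001110000110000110101001001111 = 1310222927

1310222927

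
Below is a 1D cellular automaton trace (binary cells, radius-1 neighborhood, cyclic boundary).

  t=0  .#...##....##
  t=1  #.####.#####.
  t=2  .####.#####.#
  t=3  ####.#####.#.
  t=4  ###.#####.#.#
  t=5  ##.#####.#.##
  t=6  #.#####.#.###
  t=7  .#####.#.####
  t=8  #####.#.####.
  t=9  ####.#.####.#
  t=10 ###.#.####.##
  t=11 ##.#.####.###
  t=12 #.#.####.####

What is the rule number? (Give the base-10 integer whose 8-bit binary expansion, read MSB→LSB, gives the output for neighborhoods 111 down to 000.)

  nb ###: next=#  (t=1,i=3, bit7=1)
  nb ##.: next=.  (t=0,i=6, bit6=0)
  nb #.#: next=#  (t=0,i=0, bit5=1)
  nb #..: next=#  (t=0,i=2, bit4=1)
  nb .##: next=#  (t=0,i=5, bit3=1)
  nb .#.: next=.  (t=0,i=1, bit2=0)
  nb ..#: next=#  (t=0,i=4, bit1=1)
  nb ...: next=#  (t=0,i=3, bit0=1)
  bits 10111011 = 187

187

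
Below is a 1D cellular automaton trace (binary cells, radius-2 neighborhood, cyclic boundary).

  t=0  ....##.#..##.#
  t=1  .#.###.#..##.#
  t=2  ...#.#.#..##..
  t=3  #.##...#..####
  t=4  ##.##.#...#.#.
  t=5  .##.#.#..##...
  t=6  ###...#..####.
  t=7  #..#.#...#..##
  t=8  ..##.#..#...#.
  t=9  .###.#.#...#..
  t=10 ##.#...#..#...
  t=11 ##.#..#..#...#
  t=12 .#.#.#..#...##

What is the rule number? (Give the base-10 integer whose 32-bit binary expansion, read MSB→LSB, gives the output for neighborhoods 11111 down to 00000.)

  nb #####: next=#  (t=3,i=12, bit31=1)
  nb ####.: next=.  (t=3,i=13, bit30=0)
  nb ###.#: next=#  (t=1,i=5, bit29=1)
  nb ###..: next=.  (t=6,i=2, bit28=0)
  nb ##.##: next=#  (t=3,i=1, bit27=1)
  nb ##.#.: next=.  (t=0,i=6, bit26=0)
  nb ##..#: next=.  (t=7,i=1, bit25=0)
  nb ##...: next=#  (t=2,i=12, bit24=1)
  nb #.###: next=#  (t=1,i=3, bit23=1)
  nb #.##.: next=.  (t=3,i=2, bit22=0)
  nb #.#.#: next=.  (t=1,i=1, bit21=0)
  nb #.#..: next=#  (t=0,i=7, bit20=1)
  nb #..##: next=.  (t=0,i=9, bit19=0)
  nb #..#.: next=#  (t=7,i=2, bit18=1)
  nb #...#: next=.  (t=3,i=5, bit17=0)
  nb #....: next=#  (t=0,i=1, bit16=1)
  nb .####: next=.  (t=3,i=11, bit15=0)
  nb .###.: next=.  (t=1,i=4, bit14=0)
  nb .##.#: next=#  (t=0,i=5, bit13=1)
  nb .##..: next=#  (t=2,i=11, bit12=1)
  nb .#.##: next=.  (t=1,i=2, bit11=0)
  nb .#.#.: next=.  (t=1,i=0, bit10=0)
  nb .#..#: next=.  (t=0,i=8, bit9=0)
  nb .#...: next=.  (t=0,i=0, bit8=0)
  nb ..###: next=#  (t=3,i=10, bit7=1)
  nb ..##.: next=#  (t=0,i=4, bit6=1)
  nb ..#.#: next=#  (t=2,i=3, bit5=1)
  nb ..#..: next=.  (t=3,i=7, bit4=0)
  nb ...##: next=#  (t=0,i=3, bit3=1)
  nb ...#.: next=#  (t=2,i=2, bit2=1)
  nb ....#: next=.  (t=0,i=2, bit1=0)
  nb .....: next=#  (t=2,i=0, bit0=1)
  bits 10101001100101010011000011101101 = 2845126893

2845126893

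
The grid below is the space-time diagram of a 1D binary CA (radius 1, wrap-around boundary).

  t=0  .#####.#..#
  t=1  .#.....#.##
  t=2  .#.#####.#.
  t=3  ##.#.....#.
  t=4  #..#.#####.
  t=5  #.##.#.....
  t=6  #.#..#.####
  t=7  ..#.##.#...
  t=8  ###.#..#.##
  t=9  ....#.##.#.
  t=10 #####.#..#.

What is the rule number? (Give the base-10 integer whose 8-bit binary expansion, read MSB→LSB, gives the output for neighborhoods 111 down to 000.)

15

  ###|.  b7=0 t=0,i=2
  ##.|.  b6=0 t=0,i=5
  #.#|.  b5=0 t=0,i=0
  #..|.  b4=0 t=0,i=8
  .##|#  b3=1 t=0,i=1
  .#.|#  b2=1 t=0,i=7
  ..#|#  b1=1 t=0,i=9
  ...|#  b0=1 t=1,i=3
  bits 00001111 = 15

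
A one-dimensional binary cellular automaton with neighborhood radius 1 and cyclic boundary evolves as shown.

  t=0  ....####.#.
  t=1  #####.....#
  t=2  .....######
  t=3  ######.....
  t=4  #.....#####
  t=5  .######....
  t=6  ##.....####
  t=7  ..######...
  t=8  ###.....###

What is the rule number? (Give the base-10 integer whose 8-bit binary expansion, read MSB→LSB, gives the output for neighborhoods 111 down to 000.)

  [7] ### => .  t=0,i=5
  [6] ##. => .  t=0,i=7
  [5] #.# => .  t=0,i=8
  [4] #.. => #  t=0,i=10
  [3] .## => #  t=0,i=4
  [2] .#. => .  t=0,i=9
  [1] ..# => #  t=0,i=3
  [0] ... => #  t=0,i=0
  bits 00011011 = 27

27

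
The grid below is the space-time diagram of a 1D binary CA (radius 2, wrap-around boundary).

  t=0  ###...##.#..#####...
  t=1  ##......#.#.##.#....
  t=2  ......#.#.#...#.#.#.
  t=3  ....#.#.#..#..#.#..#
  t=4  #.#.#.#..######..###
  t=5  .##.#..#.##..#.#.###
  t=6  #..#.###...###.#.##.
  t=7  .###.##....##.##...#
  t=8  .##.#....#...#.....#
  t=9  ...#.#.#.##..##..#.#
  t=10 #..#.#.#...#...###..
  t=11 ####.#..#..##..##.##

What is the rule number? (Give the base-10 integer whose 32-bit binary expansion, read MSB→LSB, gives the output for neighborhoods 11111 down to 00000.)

  ##### -> .   bit 31 = 0  t=0,i=14
  ####. -> #   bit 30 = 1  t=0,i=15
  ###.# -> .   bit 29 = 0  t=4,i=0
  ###.. -> .   bit 28 = 0  t=0,i=2
  ##.## -> #   bit 27 = 1  t=5,i=0
  ##.#. -> #   bit 26 = 1  t=0,i=8
  ##..# -> #   bit 25 = 1  t=4,i=15
  ##... -> .   bit 24 = 0  t=0,i=3
  #.### -> #   bit 23 = 1  t=5,i=17
  #.##. -> .   bit 22 = 0  t=1,i=12
  #.#.# -> #   bit 21 = 1  t=1,i=10
  #.#.. -> .   bit 20 = 0  t=0,i=9
  #..## -> .   bit 19 = 0  t=0,i=11
  #..#. -> #   bit 18 = 1  t=3,i=10
  #...# -> .   bit 17 = 0  t=0,i=4
  #.... -> .   bit 16 = 0  t=1,i=3
  .#### -> #   bit 15 = 1  t=0,i=13
  .###. -> #   bit 14 = 1  t=0,i=1
  .##.# -> .   bit 13 = 0  t=0,i=7
  .##.. -> .   bit 12 = 0  t=1,i=1
  .#.## -> .   bit 11 = 0  t=1,i=11
  .#.#. -> .   bit 10 = 0  t=1,i=9
  .#..# -> #   bit 9 = 1  t=0,i=10
  .#... -> #   bit 8 = 1  t=1,i=16
  ..### -> #   bit 7 = 1  t=0,i=0
  ..##. -> .   bit 6 = 0  t=0,i=6
  ..#.# -> #   bit 5 = 1  t=1,i=8
  ..#.. -> #   bit 4 = 1  t=3,i=11
  ...## -> .   bit 3 = 0  t=0,i=5
  ...#. -> .   bit 2 = 0  t=1,i=7
  ....# -> #   bit 1 = 1  t=1,i=6
  ..... -> .   bit 0 = 0  t=1,i=4
  bits 01001110101001001100001110110010 = 1319420850

1319420850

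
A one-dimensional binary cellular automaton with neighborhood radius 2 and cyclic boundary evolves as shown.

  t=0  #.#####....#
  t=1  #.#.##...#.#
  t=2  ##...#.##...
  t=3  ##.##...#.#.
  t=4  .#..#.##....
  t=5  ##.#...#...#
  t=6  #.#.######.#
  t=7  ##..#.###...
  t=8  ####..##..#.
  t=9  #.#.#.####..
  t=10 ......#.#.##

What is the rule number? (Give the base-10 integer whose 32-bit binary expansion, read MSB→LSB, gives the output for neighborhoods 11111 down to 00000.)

  ##### -> #   bit 31 = 1  t=0,i=4
  ####. -> #   bit 30 = 1  t=0,i=5
  ###.# -> .   bit 29 = 0  t=5,i=1
  ###.. -> .   bit 28 = 0  t=0,i=6
  ##.## -> .   bit 27 = 0  t=0,i=1
  ##.#. -> #   bit 26 = 1  t=1,i=1
  ##..# -> #   bit 25 = 1  t=7,i=2
  ##... -> .   bit 24 = 0  t=0,i=7
  #.### -> #   bit 23 = 1  t=0,i=2
  #.##. -> .   bit 22 = 0  t=1,i=4
  #.#.# -> .   bit 21 = 0  t=1,i=2
  #.#.. -> .   bit 20 = 0  t=5,i=3
  #..## -> .   bit 19 = 0  t=8,i=5
  #..#. -> #   bit 18 = 1  t=4,i=3
  #...# -> #   bit 17 = 1  t=1,i=7
  #.... -> .   bit 16 = 0  t=0,i=8
  .#### -> .   bit 15 = 0  t=0,i=3
  .###. -> #   bit 14 = 1  t=5,i=0
  .##.# -> #   bit 13 = 1  t=0,i=0
  .##.. -> #   bit 12 = 1  t=1,i=5
  .#.## -> .   bit 11 = 0  t=1,i=3
  .#.#. -> .   bit 10 = 0  t=3,i=9
  .#..# -> .   bit 9 = 0  t=4,i=2
  .#... -> #   bit 8 = 1  t=5,i=4
  ..### -> #   bit 7 = 1  t=5,i=11
  ..##. -> #   bit 6 = 1  t=0,i=11
  ..#.# -> .   bit 5 = 0  t=1,i=9
  ..#.. -> #   bit 4 = 1  t=4,i=1
  ...## -> .   bit 3 = 0  t=0,i=10
  ...#. -> #   bit 2 = 1  t=1,i=8
  ....# -> #   bit 1 = 1  t=0,i=9
  ..... -> .   bit 0 = 0  t=4,i=10
  bits 11000110100001100111000111010110 = 3330699734

3330699734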